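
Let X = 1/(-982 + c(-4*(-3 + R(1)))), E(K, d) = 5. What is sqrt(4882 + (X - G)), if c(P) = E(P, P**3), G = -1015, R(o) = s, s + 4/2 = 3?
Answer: 18*sqrt(17373014)/977 ≈ 76.792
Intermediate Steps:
s = 1 (s = -2 + 3 = 1)
R(o) = 1
c(P) = 5
X = -1/977 (X = 1/(-982 + 5) = 1/(-977) = -1/977 ≈ -0.0010235)
sqrt(4882 + (X - G)) = sqrt(4882 + (-1/977 - 1*(-1015))) = sqrt(4882 + (-1/977 + 1015)) = sqrt(4882 + 991654/977) = sqrt(5761368/977) = 18*sqrt(17373014)/977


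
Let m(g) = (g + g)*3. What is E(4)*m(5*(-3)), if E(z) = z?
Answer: -360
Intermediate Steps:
m(g) = 6*g (m(g) = (2*g)*3 = 6*g)
E(4)*m(5*(-3)) = 4*(6*(5*(-3))) = 4*(6*(-15)) = 4*(-90) = -360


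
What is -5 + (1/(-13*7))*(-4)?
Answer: -451/91 ≈ -4.9560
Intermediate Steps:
-5 + (1/(-13*7))*(-4) = -5 - 1/13*1/7*(-4) = -5 - 1/91*(-4) = -5 + 4/91 = -451/91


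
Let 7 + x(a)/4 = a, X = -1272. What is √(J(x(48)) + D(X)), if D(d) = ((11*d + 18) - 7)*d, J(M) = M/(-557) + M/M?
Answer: √5517416313069/557 ≈ 4217.1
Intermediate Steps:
x(a) = -28 + 4*a
J(M) = 1 - M/557 (J(M) = M*(-1/557) + 1 = -M/557 + 1 = 1 - M/557)
D(d) = d*(11 + 11*d) (D(d) = ((18 + 11*d) - 7)*d = (11 + 11*d)*d = d*(11 + 11*d))
√(J(x(48)) + D(X)) = √((1 - (-28 + 4*48)/557) + 11*(-1272)*(1 - 1272)) = √((1 - (-28 + 192)/557) + 11*(-1272)*(-1271)) = √((1 - 1/557*164) + 17783832) = √((1 - 164/557) + 17783832) = √(393/557 + 17783832) = √(9905594817/557) = √5517416313069/557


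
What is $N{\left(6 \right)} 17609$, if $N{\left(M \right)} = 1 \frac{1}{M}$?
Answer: $\frac{17609}{6} \approx 2934.8$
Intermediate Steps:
$N{\left(M \right)} = \frac{1}{M}$
$N{\left(6 \right)} 17609 = \frac{1}{6} \cdot 17609 = \frac{17609}{6}$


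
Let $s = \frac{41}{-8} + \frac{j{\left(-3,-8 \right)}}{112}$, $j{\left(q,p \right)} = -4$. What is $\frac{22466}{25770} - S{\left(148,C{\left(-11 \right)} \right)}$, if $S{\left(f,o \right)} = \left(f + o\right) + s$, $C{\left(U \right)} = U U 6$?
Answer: $- \frac{626290627}{721560} \approx -867.97$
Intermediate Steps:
$C{\left(U \right)} = 6 U^{2}$ ($C{\left(U \right)} = U^{2} \cdot 6 = 6 U^{2}$)
$s = - \frac{289}{56}$ ($s = \frac{41}{-8} - \frac{4}{112} = 41 \left(- \frac{1}{8}\right) - \frac{1}{28} = - \frac{41}{8} - \frac{1}{28} = - \frac{289}{56} \approx -5.1607$)
$S{\left(f,o \right)} = - \frac{289}{56} + f + o$ ($S{\left(f,o \right)} = \left(f + o\right) - \frac{289}{56} = - \frac{289}{56} + f + o$)
$\frac{22466}{25770} - S{\left(148,C{\left(-11 \right)} \right)} = \frac{22466}{25770} - \left(- \frac{289}{56} + 148 + 6 \left(-11\right)^{2}\right) = 22466 \cdot \frac{1}{25770} - \left(- \frac{289}{56} + 148 + 6 \cdot 121\right) = \frac{11233}{12885} - \left(- \frac{289}{56} + 148 + 726\right) = \frac{11233}{12885} - \frac{48655}{56} = - \frac{626290627}{721560}$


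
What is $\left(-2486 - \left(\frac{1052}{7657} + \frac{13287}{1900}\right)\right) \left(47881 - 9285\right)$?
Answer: $- \frac{18419845098589}{191425} \approx -9.6225 \cdot 10^{7}$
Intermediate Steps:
$\left(-2486 - \left(\frac{1052}{7657} + \frac{13287}{1900}\right)\right) \left(47881 - 9285\right) = \left(-2486 - \frac{5459861}{765700}\right) 38596 = \left(- \frac{1908990061}{765700}\right) 38596 = - \frac{18419845098589}{191425}$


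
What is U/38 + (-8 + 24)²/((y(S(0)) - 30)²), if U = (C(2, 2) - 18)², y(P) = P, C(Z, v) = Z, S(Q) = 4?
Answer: 22848/3211 ≈ 7.1155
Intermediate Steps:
U = 256 (U = (2 - 18)² = (-16)² = 256)
U/38 + (-8 + 24)²/((y(S(0)) - 30)²) = 256/38 + (-8 + 24)²/((4 - 30)²) = 256*(1/38) + 16²/((-26)²) = 128/19 + 256/676 = 128/19 + 256*(1/676) = 128/19 + 64/169 = 22848/3211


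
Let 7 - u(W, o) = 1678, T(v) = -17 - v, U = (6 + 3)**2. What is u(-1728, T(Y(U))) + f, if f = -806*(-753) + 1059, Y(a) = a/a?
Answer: 606306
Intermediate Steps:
U = 81 (U = 9**2 = 81)
Y(a) = 1
u(W, o) = -1671 (u(W, o) = 7 - 1*1678 = 7 - 1678 = -1671)
f = 607977 (f = 606918 + 1059 = 607977)
u(-1728, T(Y(U))) + f = -1671 + 607977 = 606306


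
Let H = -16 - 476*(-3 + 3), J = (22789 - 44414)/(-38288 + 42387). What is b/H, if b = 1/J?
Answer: 4099/346000 ≈ 0.011847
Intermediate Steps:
J = -21625/4099 ≈ -5.2757
H = -16 (H = -16 - 476*0 = -16 - 119*0 = -16 + 0 = -16)
b = -4099/21625 (b = 1/(-21625/4099) = -4099/21625 ≈ -0.18955)
b/H = -4099/21625/(-16) = -4099/21625*(-1/16) = 4099/346000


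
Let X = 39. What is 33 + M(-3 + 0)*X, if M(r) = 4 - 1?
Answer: 150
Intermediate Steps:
M(r) = 3
33 + M(-3 + 0)*X = 33 + 3*39 = 33 + 117 = 150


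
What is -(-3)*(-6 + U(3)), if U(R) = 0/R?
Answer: -18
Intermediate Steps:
U(R) = 0
-(-3)*(-6 + U(3)) = -(-3)*(-6 + 0) = -(-3)*(-6) = -1*18 = -18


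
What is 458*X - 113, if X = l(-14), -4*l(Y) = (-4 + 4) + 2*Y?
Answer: 3093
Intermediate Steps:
l(Y) = -Y/2 (l(Y) = -((-4 + 4) + 2*Y)/4 = -(0 + 2*Y)/4 = -Y/2)
X = 7 (X = -1/2*(-14) = 7)
458*X - 113 = 458*7 - 113 = 3206 - 113 = 3093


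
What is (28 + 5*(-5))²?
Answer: 9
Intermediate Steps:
(28 + 5*(-5))² = (28 - 25)² = 3² = 9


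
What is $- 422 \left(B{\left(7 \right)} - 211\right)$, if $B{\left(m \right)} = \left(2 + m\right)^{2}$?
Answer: $54860$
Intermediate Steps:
$- 422 \left(B{\left(7 \right)} - 211\right) = - 422 \left(\left(2 + 7\right)^{2} - 211\right) = - 422 \left(9^{2} - 211\right) = - 422 \left(81 - 211\right) = \left(-422\right) \left(-130\right) = 54860$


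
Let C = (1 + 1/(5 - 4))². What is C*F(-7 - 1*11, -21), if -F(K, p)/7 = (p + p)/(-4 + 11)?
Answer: 168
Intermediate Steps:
F(K, p) = -2*p (F(K, p) = -7*(p + p)/(-4 + 11) = -7*2*p/7 = -2*p)
C = 4 (C = (1 + 1/1)² = (1 + 1)² = 2² = 4)
C*F(-7 - 1*11, -21) = 4*(-2*(-21)) = 4*42 = 168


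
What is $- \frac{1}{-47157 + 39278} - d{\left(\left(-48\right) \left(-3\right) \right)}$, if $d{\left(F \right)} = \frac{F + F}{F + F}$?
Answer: $- \frac{7878}{7879} \approx -0.99987$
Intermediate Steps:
$d{\left(F \right)} = 1$ ($d{\left(F \right)} = \frac{2 F}{2 F} = 2 F \frac{1}{2 F} = 1$)
$- \frac{1}{-47157 + 39278} - d{\left(\left(-48\right) \left(-3\right) \right)} = - \frac{1}{-47157 + 39278} - 1 = - \frac{1}{-7879} - 1 = \left(-1\right) \left(- \frac{1}{7879}\right) - 1 = \frac{1}{7879} - 1 = - \frac{7878}{7879}$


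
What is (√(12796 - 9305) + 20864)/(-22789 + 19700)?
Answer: -20864/3089 - √3491/3089 ≈ -6.7734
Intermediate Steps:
(√(12796 - 9305) + 20864)/(-22789 + 19700) = (√3491 + 20864)/(-3089) = (20864 + √3491)*(-1/3089) = -20864/3089 - √3491/3089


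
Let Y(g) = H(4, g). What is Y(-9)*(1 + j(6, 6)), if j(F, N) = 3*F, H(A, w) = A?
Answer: 76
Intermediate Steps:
Y(g) = 4
Y(-9)*(1 + j(6, 6)) = 4*(1 + 3*6) = 4*(1 + 18) = 4*19 = 76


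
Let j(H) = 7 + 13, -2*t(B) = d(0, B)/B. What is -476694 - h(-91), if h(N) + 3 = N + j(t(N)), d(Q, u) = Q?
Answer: -476620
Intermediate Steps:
t(B) = 0 (t(B) = -0/B = -1/2*0 = 0)
j(H) = 20
h(N) = 17 + N (h(N) = -3 + (N + 20) = -3 + (20 + N) = 17 + N)
-476694 - h(-91) = -476694 - (17 - 91) = -476694 - 1*(-74) = -476694 + 74 = -476620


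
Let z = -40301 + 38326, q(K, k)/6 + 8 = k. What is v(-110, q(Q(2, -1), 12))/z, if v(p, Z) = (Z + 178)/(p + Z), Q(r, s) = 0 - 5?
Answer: 101/84925 ≈ 0.0011893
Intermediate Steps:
Q(r, s) = -5
q(K, k) = -48 + 6*k
v(p, Z) = (178 + Z)/(Z + p)
z = -1975
v(-110, q(Q(2, -1), 12))/z = ((178 + (-48 + 6*12))/((-48 + 6*12) - 110))/(-1975) = ((178 + (-48 + 72))/((-48 + 72) - 110))*(-1/1975) = ((178 + 24)/(24 - 110))*(-1/1975) = (202/(-86))*(-1/1975) = -1/86*202*(-1/1975) = -101/43*(-1/1975) = 101/84925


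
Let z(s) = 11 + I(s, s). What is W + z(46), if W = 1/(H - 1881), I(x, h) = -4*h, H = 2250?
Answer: -63836/369 ≈ -173.00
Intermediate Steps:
W = 1/369 (W = 1/(2250 - 1881) = 1/369 ≈ 0.0027100)
z(s) = 11 - 4*s
W + z(46) = 1/369 + (11 - 4*46) = 1/369 + (11 - 184) = 1/369 - 173 = -63836/369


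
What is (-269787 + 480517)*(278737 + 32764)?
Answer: 65642605730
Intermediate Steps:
(-269787 + 480517)*(278737 + 32764) = 210730*311501 = 65642605730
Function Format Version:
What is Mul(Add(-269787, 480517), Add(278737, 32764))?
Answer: 65642605730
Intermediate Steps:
Mul(Add(-269787, 480517), Add(278737, 32764)) = Mul(210730, 311501) = 65642605730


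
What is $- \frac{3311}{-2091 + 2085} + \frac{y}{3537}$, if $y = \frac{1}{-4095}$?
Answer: $\frac{15985524553}{28968030} \approx 551.83$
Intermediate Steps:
$y = - \frac{1}{4095} \approx -0.0002442$
$- \frac{3311}{-2091 + 2085} + \frac{y}{3537} = - \frac{3311}{-2091 + 2085} - \frac{1}{4095 \cdot 3537} = - \frac{3311}{-6} - \frac{1}{14484015} = \left(-3311\right) \left(- \frac{1}{6}\right) - \frac{1}{14484015} = \frac{3311}{6} - \frac{1}{14484015} = \frac{15985524553}{28968030}$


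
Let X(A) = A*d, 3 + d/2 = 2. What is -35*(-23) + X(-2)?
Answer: 809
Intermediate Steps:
d = -2 (d = -6 + 2*2 = -6 + 4 = -2)
X(A) = -2*A (X(A) = A*(-2) = -2*A)
-35*(-23) + X(-2) = -35*(-23) - 2*(-2) = 805 + 4 = 809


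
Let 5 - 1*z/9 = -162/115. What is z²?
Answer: 43996689/13225 ≈ 3326.8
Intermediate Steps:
z = 6633/115 (z = 45 - (-1458)/115 = 45 - 9*(-162/115) = 45 + 1458/115 = 6633/115 ≈ 57.678)
z² = (6633/115)² = 43996689/13225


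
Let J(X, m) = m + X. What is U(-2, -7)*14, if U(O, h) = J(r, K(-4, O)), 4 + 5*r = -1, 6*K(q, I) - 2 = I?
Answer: -14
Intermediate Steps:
K(q, I) = 1/3 + I/6
r = -1 (r = -4/5 + (1/5)*(-1) = -4/5 - 1/5 = -1)
J(X, m) = X + m
U(O, h) = -2/3 + O/6 (U(O, h) = -1 + (1/3 + O/6) = -2/3 + O/6)
U(-2, -7)*14 = (-2/3 + (1/6)*(-2))*14 = (-2/3 - 1/3)*14 = -1*14 = -14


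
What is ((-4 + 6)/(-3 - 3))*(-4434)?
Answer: 1478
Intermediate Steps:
((-4 + 6)/(-3 - 3))*(-4434) = (2/(-6))*(-4434) = (2*(-⅙))*(-4434) = -⅓*(-4434) = 1478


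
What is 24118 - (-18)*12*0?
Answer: 24118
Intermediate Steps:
24118 - (-18)*12*0 = 24118 - (-18)*0 = 24118 - 1*0 = 24118 + 0 = 24118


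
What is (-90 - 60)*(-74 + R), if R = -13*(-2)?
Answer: 7200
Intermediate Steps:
R = 26
(-90 - 60)*(-74 + R) = (-90 - 60)*(-74 + 26) = -150*(-48) = 7200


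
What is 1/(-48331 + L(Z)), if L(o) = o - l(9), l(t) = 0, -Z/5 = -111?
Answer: -1/47776 ≈ -2.0931e-5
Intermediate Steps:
Z = 555 (Z = -5*(-111) = 555)
L(o) = o (L(o) = o - 1*0 = o + 0 = o)
1/(-48331 + L(Z)) = 1/(-48331 + 555) = 1/(-47776) = -1/47776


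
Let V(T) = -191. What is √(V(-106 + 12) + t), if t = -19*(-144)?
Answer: √2545 ≈ 50.448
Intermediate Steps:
t = 2736
√(V(-106 + 12) + t) = √(-191 + 2736) = √2545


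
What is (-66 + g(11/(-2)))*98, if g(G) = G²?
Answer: -7007/2 ≈ -3503.5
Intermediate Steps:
(-66 + g(11/(-2)))*98 = (-66 + (11/(-2))²)*98 = (-66 + (11*(-½))²)*98 = (-66 + (-11/2)²)*98 = (-66 + 121/4)*98 = -143/4*98 = -7007/2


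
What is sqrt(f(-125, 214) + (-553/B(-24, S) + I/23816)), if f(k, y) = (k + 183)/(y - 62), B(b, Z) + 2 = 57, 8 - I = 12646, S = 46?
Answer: 3*I*sqrt(10972407775615)/3110965 ≈ 3.1943*I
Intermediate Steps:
I = -12638 (I = 8 - 1*12646 = 8 - 12646 = -12638)
B(b, Z) = 55 (B(b, Z) = -2 + 57 = 55)
f(k, y) = (183 + k)/(-62 + y)
sqrt(f(-125, 214) + (-553/B(-24, S) + I/23816)) = sqrt((183 - 125)/(-62 + 214) + (-553/55 - 12638/23816)) = sqrt(58/152 + (-553*1/55 - 12638*1/23816)) = sqrt((1/152)*58 + (-553/55 - 6319/11908)) = sqrt(29/76 - 6932669/654940) = sqrt(-31743099/3110965) = 3*I*sqrt(10972407775615)/3110965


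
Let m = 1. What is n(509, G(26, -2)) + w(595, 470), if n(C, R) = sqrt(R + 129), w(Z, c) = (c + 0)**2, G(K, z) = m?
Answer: 220900 + sqrt(130) ≈ 2.2091e+5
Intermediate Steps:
G(K, z) = 1
w(Z, c) = c**2
n(C, R) = sqrt(129 + R)
n(509, G(26, -2)) + w(595, 470) = sqrt(129 + 1) + 470**2 = sqrt(130) + 220900 = 220900 + sqrt(130)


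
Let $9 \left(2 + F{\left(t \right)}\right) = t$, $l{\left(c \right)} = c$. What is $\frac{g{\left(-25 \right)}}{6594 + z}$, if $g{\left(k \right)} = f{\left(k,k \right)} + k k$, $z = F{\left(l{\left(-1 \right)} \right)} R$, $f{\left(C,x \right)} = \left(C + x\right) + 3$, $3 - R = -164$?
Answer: $\frac{5202}{56173} \approx 0.092607$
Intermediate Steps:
$R = 167$ ($R = 3 - -164 = 3 + 164 = 167$)
$f{\left(C,x \right)} = 3 + C + x$
$F{\left(t \right)} = -2 + \frac{t}{9}$
$z = - \frac{3173}{9}$ ($z = \left(-2 + \frac{1}{9} \left(-1\right)\right) 167 = \left(-2 - \frac{1}{9}\right) 167 = \left(- \frac{19}{9}\right) 167 = - \frac{3173}{9} \approx -352.56$)
$g{\left(k \right)} = 3 + k^{2} + 2 k$ ($g{\left(k \right)} = \left(3 + k + k\right) + k k = \left(3 + 2 k\right) + k^{2} = 3 + k^{2} + 2 k$)
$\frac{g{\left(-25 \right)}}{6594 + z} = \frac{3 + \left(-25\right)^{2} + 2 \left(-25\right)}{6594 - \frac{3173}{9}} = \frac{3 + 625 - 50}{\frac{56173}{9}} = 578 \cdot \frac{9}{56173} = \frac{5202}{56173}$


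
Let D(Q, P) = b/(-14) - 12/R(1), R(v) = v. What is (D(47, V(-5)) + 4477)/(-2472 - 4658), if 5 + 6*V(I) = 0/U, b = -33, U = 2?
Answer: -62543/99820 ≈ -0.62656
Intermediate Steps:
V(I) = -5/6 (V(I) = -5/6 + (0/2)/6 = -5/6 + (0*(1/2))/6 = -5/6 + (1/6)*0 = -5/6 + 0 = -5/6)
D(Q, P) = -135/14 (D(Q, P) = -33/(-14) - 12/1 = -33*(-1/14) - 12*1 = 33/14 - 12 = -135/14)
(D(47, V(-5)) + 4477)/(-2472 - 4658) = (-135/14 + 4477)/(-2472 - 4658) = (62543/14)/(-7130) = (62543/14)*(-1/7130) = -62543/99820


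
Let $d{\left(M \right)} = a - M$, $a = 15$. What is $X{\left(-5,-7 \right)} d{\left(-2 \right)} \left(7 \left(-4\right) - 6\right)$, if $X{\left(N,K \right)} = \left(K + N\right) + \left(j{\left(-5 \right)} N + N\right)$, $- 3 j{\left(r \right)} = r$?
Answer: $\frac{43928}{3} \approx 14643.0$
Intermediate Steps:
$j{\left(r \right)} = - \frac{r}{3}$
$d{\left(M \right)} = 15 - M$
$X{\left(N,K \right)} = K + \frac{11 N}{3}$ ($X{\left(N,K \right)} = \left(K + N\right) + \left(\left(- \frac{1}{3}\right) \left(-5\right) N + N\right) = \left(K + N\right) + \left(\frac{5 N}{3} + N\right) = \left(K + N\right) + \frac{8 N}{3} = K + \frac{11 N}{3}$)
$X{\left(-5,-7 \right)} d{\left(-2 \right)} \left(7 \left(-4\right) - 6\right) = \left(-7 + \frac{11}{3} \left(-5\right)\right) \left(15 - -2\right) \left(7 \left(-4\right) - 6\right) = \left(-7 - \frac{55}{3}\right) \left(15 + 2\right) \left(-28 - 6\right) = \left(- \frac{76}{3}\right) 17 \left(-34\right) = \left(- \frac{1292}{3}\right) \left(-34\right) = \frac{43928}{3}$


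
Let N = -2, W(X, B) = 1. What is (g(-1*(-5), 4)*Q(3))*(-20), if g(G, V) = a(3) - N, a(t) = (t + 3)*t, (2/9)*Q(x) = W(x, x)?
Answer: -1800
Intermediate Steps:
Q(x) = 9/2 (Q(x) = (9/2)*1 = 9/2)
a(t) = t*(3 + t) (a(t) = (3 + t)*t = t*(3 + t))
g(G, V) = 20 (g(G, V) = 3*(3 + 3) - 1*(-2) = 3*6 + 2 = 18 + 2 = 20)
(g(-1*(-5), 4)*Q(3))*(-20) = (20*(9/2))*(-20) = 90*(-20) = -1800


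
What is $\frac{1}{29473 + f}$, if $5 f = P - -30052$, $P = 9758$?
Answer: $\frac{1}{37435} \approx 2.6713 \cdot 10^{-5}$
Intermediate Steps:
$f = 7962$ ($f = \frac{9758 - -30052}{5} = \frac{9758 + 30052}{5} = \frac{1}{5} \cdot 39810 = 7962$)
$\frac{1}{29473 + f} = \frac{1}{29473 + 7962} = \frac{1}{37435}$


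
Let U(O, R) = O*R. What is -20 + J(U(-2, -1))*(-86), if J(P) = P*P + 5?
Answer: -794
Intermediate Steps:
J(P) = 5 + P**2 (J(P) = P**2 + 5 = 5 + P**2)
-20 + J(U(-2, -1))*(-86) = -20 + (5 + (-2*(-1))**2)*(-86) = -20 + (5 + 2**2)*(-86) = -20 + (5 + 4)*(-86) = -20 + 9*(-86) = -20 - 774 = -794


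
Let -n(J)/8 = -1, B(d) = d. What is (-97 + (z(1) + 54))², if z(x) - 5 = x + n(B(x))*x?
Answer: 841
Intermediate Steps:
n(J) = 8 (n(J) = -8*(-1) = 8)
z(x) = 5 + 9*x (z(x) = 5 + (x + 8*x) = 5 + 9*x)
(-97 + (z(1) + 54))² = (-97 + ((5 + 9*1) + 54))² = (-97 + ((5 + 9) + 54))² = (-97 + (14 + 54))² = (-97 + 68)² = (-29)² = 841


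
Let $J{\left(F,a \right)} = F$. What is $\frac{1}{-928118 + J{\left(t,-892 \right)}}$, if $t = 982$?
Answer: $- \frac{1}{927136} \approx -1.0786 \cdot 10^{-6}$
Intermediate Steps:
$\frac{1}{-928118 + J{\left(t,-892 \right)}} = \frac{1}{-928118 + 982} = \frac{1}{-927136} = - \frac{1}{927136}$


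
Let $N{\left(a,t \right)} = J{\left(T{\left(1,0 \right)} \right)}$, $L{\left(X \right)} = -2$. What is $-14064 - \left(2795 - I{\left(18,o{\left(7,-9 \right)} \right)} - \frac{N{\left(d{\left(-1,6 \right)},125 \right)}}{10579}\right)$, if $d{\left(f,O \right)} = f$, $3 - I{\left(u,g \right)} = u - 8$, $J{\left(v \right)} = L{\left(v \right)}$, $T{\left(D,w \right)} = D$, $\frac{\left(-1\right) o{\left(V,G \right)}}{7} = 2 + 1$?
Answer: $- \frac{178425416}{10579} \approx -16866.0$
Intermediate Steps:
$o{\left(V,G \right)} = -21$ ($o{\left(V,G \right)} = - 7 \left(2 + 1\right) = \left(-7\right) 3 = -21$)
$J{\left(v \right)} = -2$
$I{\left(u,g \right)} = 11 - u$ ($I{\left(u,g \right)} = 3 - \left(u - 8\right) = 3 - \left(-8 + u\right) = 11 - u$)
$N{\left(a,t \right)} = -2$
$-14064 - \left(2795 - I{\left(18,o{\left(7,-9 \right)} \right)} - \frac{N{\left(d{\left(-1,6 \right)},125 \right)}}{10579}\right) = -14064 - \left(2802 + \frac{2}{10579}\right) = -14064 + \left(\left(\left(-2\right) \frac{1}{10579} + \left(11 - 18\right)\right) - 2795\right) = -14064 - \frac{29642360}{10579} = - \frac{178425416}{10579}$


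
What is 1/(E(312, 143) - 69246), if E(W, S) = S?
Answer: -1/69103 ≈ -1.4471e-5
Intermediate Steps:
1/(E(312, 143) - 69246) = 1/(143 - 69246) = 1/(-69103) = -1/69103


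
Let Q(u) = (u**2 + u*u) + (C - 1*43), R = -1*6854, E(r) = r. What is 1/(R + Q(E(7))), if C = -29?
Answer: -1/6828 ≈ -0.00014646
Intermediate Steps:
R = -6854
Q(u) = -72 + 2*u**2 (Q(u) = (u**2 + u*u) + (-29 - 1*43) = (u**2 + u**2) + (-29 - 43) = 2*u**2 - 72 = -72 + 2*u**2)
1/(R + Q(E(7))) = 1/(-6854 + (-72 + 2*7**2)) = 1/(-6854 + (-72 + 2*49)) = 1/(-6854 + (-72 + 98)) = 1/(-6854 + 26) = 1/(-6828) = -1/6828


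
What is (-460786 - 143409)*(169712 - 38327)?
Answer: -79382160075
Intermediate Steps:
(-460786 - 143409)*(169712 - 38327) = -604195*131385 = -79382160075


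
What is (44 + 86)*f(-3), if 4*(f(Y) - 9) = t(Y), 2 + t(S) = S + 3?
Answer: 1105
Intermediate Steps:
t(S) = 1 + S (t(S) = -2 + (S + 3) = -2 + (3 + S) = 1 + S)
f(Y) = 37/4 + Y/4 (f(Y) = 9 + (1 + Y)/4 = 9 + (¼ + Y/4) = 37/4 + Y/4)
(44 + 86)*f(-3) = (44 + 86)*(37/4 + (¼)*(-3)) = 130*(37/4 - ¾) = 130*(17/2) = 1105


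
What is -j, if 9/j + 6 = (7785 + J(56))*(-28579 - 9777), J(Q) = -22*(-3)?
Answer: 1/33459218 ≈ 2.9887e-8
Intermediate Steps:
J(Q) = 66
j = -1/33459218 (j = 9/(-6 + (7785 + 66)*(-28579 - 9777)) = 9/(-6 + 7851*(-38356)) = 9/(-6 - 301132956) = 9/(-301132962) = 9*(-1/301132962) = -1/33459218 ≈ -2.9887e-8)
-j = -1*(-1/33459218) = 1/33459218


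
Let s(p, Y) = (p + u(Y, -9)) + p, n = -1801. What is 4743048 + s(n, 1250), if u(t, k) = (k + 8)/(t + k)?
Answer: 5881652485/1241 ≈ 4.7394e+6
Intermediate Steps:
u(t, k) = (8 + k)/(k + t)
s(p, Y) = -1/(-9 + Y) + 2*p (s(p, Y) = (p + (8 - 9)/(-9 + Y)) + p = (p - 1/(-9 + Y)) + p = -1/(-9 + Y) + 2*p)
4743048 + s(n, 1250) = 4743048 + (-1 + 2*(-1801)*(-9 + 1250))/(-9 + 1250) = 4743048 + (-1 + 2*(-1801)*1241)/1241 = 4743048 + (-1 - 4470082)/1241 = 4743048 + (1/1241)*(-4470083) = 4743048 - 4470083/1241 = 5881652485/1241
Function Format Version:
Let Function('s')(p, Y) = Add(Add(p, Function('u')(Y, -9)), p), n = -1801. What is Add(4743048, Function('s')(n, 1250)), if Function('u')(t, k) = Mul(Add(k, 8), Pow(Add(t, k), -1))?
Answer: Rational(5881652485, 1241) ≈ 4.7394e+6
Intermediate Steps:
Function('u')(t, k) = Mul(Pow(Add(k, t), -1), Add(8, k)) (Function('u')(t, k) = Mul(Add(8, k), Pow(Add(k, t), -1)) = Mul(Pow(Add(k, t), -1), Add(8, k)))
Function('s')(p, Y) = Add(Mul(-1, Pow(Add(-9, Y), -1)), Mul(2, p)) (Function('s')(p, Y) = Add(Add(p, Mul(Pow(Add(-9, Y), -1), Add(8, -9))), p) = Add(Add(p, Mul(Pow(Add(-9, Y), -1), -1)), p) = Add(Add(p, Mul(-1, Pow(Add(-9, Y), -1))), p) = Add(Mul(-1, Pow(Add(-9, Y), -1)), Mul(2, p)))
Add(4743048, Function('s')(n, 1250)) = Add(4743048, Mul(Pow(Add(-9, 1250), -1), Add(-1, Mul(2, -1801, Add(-9, 1250))))) = Add(4743048, Mul(Pow(1241, -1), Add(-1, Mul(2, -1801, 1241)))) = Add(4743048, Mul(Rational(1, 1241), Add(-1, -4470082))) = Add(4743048, Mul(Rational(1, 1241), -4470083)) = Add(4743048, Rational(-4470083, 1241)) = Rational(5881652485, 1241)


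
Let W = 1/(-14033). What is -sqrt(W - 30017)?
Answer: -I*sqrt(5911100410546)/14033 ≈ -173.25*I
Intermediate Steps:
W = -1/14033 ≈ -7.1261e-5
-sqrt(W - 30017) = -sqrt(-1/14033 - 30017) = -sqrt(-421228562/14033) = -I*sqrt(5911100410546)/14033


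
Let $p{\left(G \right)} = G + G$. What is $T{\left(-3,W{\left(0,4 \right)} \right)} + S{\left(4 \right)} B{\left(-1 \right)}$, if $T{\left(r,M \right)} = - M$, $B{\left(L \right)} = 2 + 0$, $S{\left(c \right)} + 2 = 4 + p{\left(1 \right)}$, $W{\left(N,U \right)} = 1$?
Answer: $7$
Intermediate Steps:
$p{\left(G \right)} = 2 G$
$S{\left(c \right)} = 4$ ($S{\left(c \right)} = -2 + \left(4 + 2 \cdot 1\right) = -2 + \left(4 + 2\right) = -2 + 6 = 4$)
$B{\left(L \right)} = 2$
$T{\left(-3,W{\left(0,4 \right)} \right)} + S{\left(4 \right)} B{\left(-1 \right)} = \left(-1\right) 1 + 4 \cdot 2 = -1 + 8 = 7$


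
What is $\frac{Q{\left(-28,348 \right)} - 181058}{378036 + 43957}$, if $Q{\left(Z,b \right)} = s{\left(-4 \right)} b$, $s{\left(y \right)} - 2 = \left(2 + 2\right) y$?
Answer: $- \frac{185930}{421993} \approx -0.4406$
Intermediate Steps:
$s{\left(y \right)} = 2 + 4 y$ ($s{\left(y \right)} = 2 + \left(2 + 2\right) y = 2 + 4 y$)
$Q{\left(Z,b \right)} = - 14 b$ ($Q{\left(Z,b \right)} = \left(2 + 4 \left(-4\right)\right) b = \left(2 - 16\right) b = - 14 b$)
$\frac{Q{\left(-28,348 \right)} - 181058}{378036 + 43957} = \frac{\left(-14\right) 348 - 181058}{378036 + 43957} = \frac{-4872 - 181058}{421993} = \left(-185930\right) \frac{1}{421993} = - \frac{185930}{421993}$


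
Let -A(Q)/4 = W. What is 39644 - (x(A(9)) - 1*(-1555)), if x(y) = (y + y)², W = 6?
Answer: 35785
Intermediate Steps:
A(Q) = -24 (A(Q) = -4*6 = -24)
x(y) = 4*y² (x(y) = (2*y)² = 4*y²)
39644 - (x(A(9)) - 1*(-1555)) = 39644 - (4*(-24)² - 1*(-1555)) = 39644 - (4*576 + 1555) = 39644 - (2304 + 1555) = 39644 - 1*3859 = 39644 - 3859 = 35785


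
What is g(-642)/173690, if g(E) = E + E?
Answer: -642/86845 ≈ -0.0073925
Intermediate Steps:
g(E) = 2*E
g(-642)/173690 = (2*(-642))/173690 = -1284*1/173690 = -642/86845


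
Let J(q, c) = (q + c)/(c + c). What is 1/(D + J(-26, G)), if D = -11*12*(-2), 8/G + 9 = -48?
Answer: 8/2857 ≈ 0.0028001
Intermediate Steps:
G = -8/57 (G = 8/(-9 - 48) = 8/(-57) = 8*(-1/57) = -8/57 ≈ -0.14035)
J(q, c) = (c + q)/(2*c) (J(q, c) = (c + q)/((2*c)) = (c + q)*(1/(2*c)) = (c + q)/(2*c))
D = 264 (D = -132*(-2) = 264)
1/(D + J(-26, G)) = 1/(264 + (-8/57 - 26)/(2*(-8/57))) = 1/(264 + (½)*(-57/8)*(-1490/57)) = 1/(264 + 745/8) = 1/(2857/8) = 8/2857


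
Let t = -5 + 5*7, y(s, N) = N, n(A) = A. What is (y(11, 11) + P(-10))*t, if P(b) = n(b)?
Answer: 30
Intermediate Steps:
P(b) = b
t = 30 (t = -5 + 35 = 30)
(y(11, 11) + P(-10))*t = (11 - 10)*30 = 1*30 = 30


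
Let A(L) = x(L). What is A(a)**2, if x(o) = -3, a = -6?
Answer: 9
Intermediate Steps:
A(L) = -3
A(a)**2 = (-3)**2 = 9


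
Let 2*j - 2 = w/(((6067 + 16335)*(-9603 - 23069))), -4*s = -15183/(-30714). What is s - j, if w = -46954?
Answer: -4209838873747/3746688979136 ≈ -1.1236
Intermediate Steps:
s = -5061/40952 (s = -(-15183)/(4*(-30714)) = -(-15183)*(-1)/(4*30714) = -1/4*5061/10238 = -5061/40952 ≈ -0.12358)
j = 731941621/731918144 (j = 1 + (-46954*1/((-9603 - 23069)*(6067 + 16335)))/2 = 1 + (-46954/(22402*(-32672)))/2 = 1 + (-46954/(-731918144))/2 = 1 + (-46954*(-1/731918144))/2 = 1 + (1/2)*(23477/365959072) = 1 + 23477/731918144 = 731941621/731918144 ≈ 1.0000)
s - j = -5061/40952 - 1*731941621/731918144 = -5061/40952 - 731941621/731918144 = -4209838873747/3746688979136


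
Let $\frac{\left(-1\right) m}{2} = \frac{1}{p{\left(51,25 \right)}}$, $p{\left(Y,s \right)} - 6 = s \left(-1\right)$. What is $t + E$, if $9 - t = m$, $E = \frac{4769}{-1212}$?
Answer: $\frac{114217}{23028} \approx 4.9599$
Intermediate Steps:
$p{\left(Y,s \right)} = 6 - s$ ($p{\left(Y,s \right)} = 6 + s \left(-1\right) = 6 - s$)
$m = \frac{2}{19}$ ($m = - \frac{2}{6 - 25} = - \frac{2}{-19} = \left(-2\right) \left(- \frac{1}{19}\right) = \frac{2}{19} \approx 0.10526$)
$E = - \frac{4769}{1212}$ ($E = 4769 \left(- \frac{1}{1212}\right) = - \frac{4769}{1212} \approx -3.9348$)
$t = \frac{169}{19}$ ($t = 9 - \frac{2}{19} = \frac{169}{19} \approx 8.8947$)
$t + E = \frac{169}{19} - \frac{4769}{1212} = \frac{114217}{23028}$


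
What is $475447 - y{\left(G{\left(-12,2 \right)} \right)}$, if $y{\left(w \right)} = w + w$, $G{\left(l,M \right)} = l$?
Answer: $475471$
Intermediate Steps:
$y{\left(w \right)} = 2 w$
$475447 - y{\left(G{\left(-12,2 \right)} \right)} = 475447 - 2 \left(-12\right) = 475447 - -24 = 475447 + 24 = 475471$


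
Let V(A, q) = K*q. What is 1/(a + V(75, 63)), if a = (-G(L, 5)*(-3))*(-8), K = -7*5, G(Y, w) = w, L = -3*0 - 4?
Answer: -1/2325 ≈ -0.00043011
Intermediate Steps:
L = -4 (L = 0 - 4 = -4)
K = -35
V(A, q) = -35*q
a = -120 (a = (-1*5*(-3))*(-8) = -5*(-3)*(-8) = 15*(-8) = -120)
1/(a + V(75, 63)) = 1/(-120 - 35*63) = 1/(-120 - 2205) = 1/(-2325) = -1/2325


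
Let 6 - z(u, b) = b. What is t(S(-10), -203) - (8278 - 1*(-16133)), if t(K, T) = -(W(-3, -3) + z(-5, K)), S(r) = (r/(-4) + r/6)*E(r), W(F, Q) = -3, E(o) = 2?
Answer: -73237/3 ≈ -24412.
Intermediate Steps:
S(r) = -r/6 (S(r) = (r/(-4) + r/6)*2 = (r*(-1/4) + r*(1/6))*2 = (-r/4 + r/6)*2 = -r/12*2 = -r/6)
z(u, b) = 6 - b
t(K, T) = -3 + K (t(K, T) = -(-3 + (6 - K)) = -(3 - K) = -3 + K)
t(S(-10), -203) - (8278 - 1*(-16133)) = (-3 - 1/6*(-10)) - (8278 - 1*(-16133)) = (-3 + 5/3) - (8278 + 16133) = -4/3 - 1*24411 = -4/3 - 24411 = -73237/3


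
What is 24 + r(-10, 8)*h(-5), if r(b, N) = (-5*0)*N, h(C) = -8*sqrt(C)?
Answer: 24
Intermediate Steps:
r(b, N) = 0 (r(b, N) = 0*N = 0)
24 + r(-10, 8)*h(-5) = 24 + 0*(-8*I*sqrt(5)) = 24 + 0 = 24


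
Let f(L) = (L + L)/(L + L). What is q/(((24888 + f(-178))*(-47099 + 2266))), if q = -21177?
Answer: 21177/1115848537 ≈ 1.8978e-5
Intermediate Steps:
f(L) = 1 (f(L) = (2*L)/((2*L)) = (2*L)*(1/(2*L)) = 1)
q/(((24888 + f(-178))*(-47099 + 2266))) = -21177*1/((-47099 + 2266)*(24888 + 1)) = -21177/(24889*(-44833)) = -21177/(-1115848537) = -21177*(-1/1115848537) = 21177/1115848537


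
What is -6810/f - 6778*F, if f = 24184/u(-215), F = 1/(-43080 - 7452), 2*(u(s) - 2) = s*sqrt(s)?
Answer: -16385209/38189559 + 732075*I*sqrt(215)/24184 ≈ -0.42905 + 443.86*I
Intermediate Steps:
u(s) = 2 + s**(3/2)/2 (u(s) = 2 + (s*sqrt(s))/2 = 2 + s**(3/2)/2)
F = -1/50532 (F = 1/(-50532) = -1/50532 ≈ -1.9789e-5)
f = 24184/(2 - 215*I*sqrt(215)/2) (f = 24184/(2 + (-215)**(3/2)/2) = 24184/(2 + (-215*I*sqrt(215))/2) = 24184/(2 - 215*I*sqrt(215)/2) ≈ 0.019467 + 15.343*I)
-6810/f - 6778*F = -6810/(193472/9938391 + 10399120*I*sqrt(215)/9938391) - 6778/(1/(-1/50532)) = -6810/(193472/9938391 + 10399120*I*sqrt(215)/9938391) - 6778/(-50532) = -6810/(193472/9938391 + 10399120*I*sqrt(215)/9938391) - 6778*(-1/50532) = -6810/(193472/9938391 + 10399120*I*sqrt(215)/9938391) + 3389/25266 = 3389/25266 - 6810/(193472/9938391 + 10399120*I*sqrt(215)/9938391)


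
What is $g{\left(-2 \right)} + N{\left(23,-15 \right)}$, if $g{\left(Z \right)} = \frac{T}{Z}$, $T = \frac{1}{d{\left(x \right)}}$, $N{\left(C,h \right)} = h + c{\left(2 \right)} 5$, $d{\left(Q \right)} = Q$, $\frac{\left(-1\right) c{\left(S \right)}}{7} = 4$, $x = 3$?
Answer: $- \frac{931}{6} \approx -155.17$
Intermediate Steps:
$c{\left(S \right)} = -28$ ($c{\left(S \right)} = \left(-7\right) 4 = -28$)
$N{\left(C,h \right)} = -140 + h$ ($N{\left(C,h \right)} = h - 140 = -140 + h$)
$T = \frac{1}{3} \approx 0.33333$
$g{\left(Z \right)} = \frac{1}{3 Z}$
$g{\left(-2 \right)} + N{\left(23,-15 \right)} = \frac{1}{3 \left(-2\right)} - 155 = \frac{1}{3} \left(- \frac{1}{2}\right) - 155 = - \frac{1}{6} - 155 = - \frac{931}{6}$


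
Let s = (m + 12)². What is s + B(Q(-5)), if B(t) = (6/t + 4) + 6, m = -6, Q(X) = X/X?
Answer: 52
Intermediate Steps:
Q(X) = 1
B(t) = 10 + 6/t (B(t) = (4 + 6/t) + 6 = 10 + 6/t)
s = 36 (s = (-6 + 12)² = 6² = 36)
s + B(Q(-5)) = 36 + (10 + 6/1) = 36 + (10 + 6*1) = 36 + (10 + 6) = 36 + 16 = 52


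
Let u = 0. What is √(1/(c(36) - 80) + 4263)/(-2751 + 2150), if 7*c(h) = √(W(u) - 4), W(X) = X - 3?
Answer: -√7*√((341039 - 609*I*√7)/(560 - I*√7))/601 ≈ -0.10864 + 7.5249e-10*I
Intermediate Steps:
W(X) = -3 + X
c(h) = I*√7/7 (c(h) = √((-3 + 0) - 4)/7 = √(-3 - 4)/7 = √(-7)/7 = (I*√7)/7 = I*√7/7)
√(1/(c(36) - 80) + 4263)/(-2751 + 2150) = √(1/(I*√7/7 - 80) + 4263)/(-2751 + 2150) = √(1/(-80 + I*√7/7) + 4263)/(-601) = √(4263 + 1/(-80 + I*√7/7))*(-1/601) = -√(4263 + 1/(-80 + I*√7/7))/601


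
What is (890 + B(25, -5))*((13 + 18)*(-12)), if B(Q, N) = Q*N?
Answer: -284580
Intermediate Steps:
B(Q, N) = N*Q
(890 + B(25, -5))*((13 + 18)*(-12)) = (890 - 5*25)*((13 + 18)*(-12)) = (890 - 125)*(31*(-12)) = 765*(-372) = -284580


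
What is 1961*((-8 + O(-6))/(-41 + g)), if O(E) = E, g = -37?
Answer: 13727/39 ≈ 351.97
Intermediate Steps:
1961*((-8 + O(-6))/(-41 + g)) = 1961*((-8 - 6)/(-41 - 37)) = 1961*(-14/(-78)) = 1961*(-14*(-1/78)) = 1961*(7/39) = 13727/39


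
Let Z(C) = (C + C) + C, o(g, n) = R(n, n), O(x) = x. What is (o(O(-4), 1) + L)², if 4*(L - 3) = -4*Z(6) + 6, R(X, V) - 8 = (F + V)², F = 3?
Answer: 441/4 ≈ 110.25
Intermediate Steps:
R(X, V) = 8 + (3 + V)²
o(g, n) = 8 + (3 + n)²
Z(C) = 3*C (Z(C) = 2*C + C = 3*C)
L = -27/2 (L = 3 + (-12*6 + 6)/4 = 3 + (-4*18 + 6)/4 = 3 + (-72 + 6)/4 = 3 + (¼)*(-66) = 3 - 33/2 = -27/2 ≈ -13.500)
(o(O(-4), 1) + L)² = ((8 + (3 + 1)²) - 27/2)² = ((8 + 4²) - 27/2)² = ((8 + 16) - 27/2)² = (24 - 27/2)² = (21/2)² = 441/4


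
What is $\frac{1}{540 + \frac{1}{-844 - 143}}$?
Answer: $\frac{987}{532979} \approx 0.0018519$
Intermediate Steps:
$\frac{1}{540 + \frac{1}{-844 - 143}} = \frac{1}{540 + \frac{1}{-987}} = \frac{1}{540 - \frac{1}{987}} = \frac{1}{\frac{532979}{987}} = \frac{987}{532979}$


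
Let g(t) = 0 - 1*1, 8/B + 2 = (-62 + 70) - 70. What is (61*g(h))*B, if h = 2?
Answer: 61/8 ≈ 7.6250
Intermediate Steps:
B = -1/8 (B = 8/(-2 + ((-62 + 70) - 70)) = 8/(-2 + (8 - 70)) = 8/(-2 - 62) = 8/(-64) = 8*(-1/64) = -1/8 ≈ -0.12500)
g(t) = -1 (g(t) = 0 - 1 = -1)
(61*g(h))*B = (61*(-1))*(-1/8) = -61*(-1/8) = 61/8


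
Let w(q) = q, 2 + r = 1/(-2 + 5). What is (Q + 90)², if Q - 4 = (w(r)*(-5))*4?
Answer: 145924/9 ≈ 16214.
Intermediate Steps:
r = -5/3 (r = -2 + 1/(-2 + 5) = -2 + 1/3 = -2 + ⅓ = -5/3 ≈ -1.6667)
Q = 112/3 (Q = 4 - 5/3*(-5)*4 = 4 + (25/3)*4 = 4 + 100/3 = 112/3 ≈ 37.333)
(Q + 90)² = (112/3 + 90)² = (382/3)² = 145924/9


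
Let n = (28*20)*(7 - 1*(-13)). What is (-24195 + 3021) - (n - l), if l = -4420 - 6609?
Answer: -43403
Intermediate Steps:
n = 11200 (n = 560*(7 + 13) = 560*20 = 11200)
l = -11029
(-24195 + 3021) - (n - l) = (-24195 + 3021) - (11200 - 1*(-11029)) = -21174 - (11200 + 11029) = -21174 - 1*22229 = -21174 - 22229 = -43403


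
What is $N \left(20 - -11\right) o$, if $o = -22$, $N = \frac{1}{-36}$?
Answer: $\frac{341}{18} \approx 18.944$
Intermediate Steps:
$N = - \frac{1}{36} \approx -0.027778$
$N \left(20 - -11\right) o = - \frac{20 - -11}{36} \left(-22\right) = - \frac{20 + 11}{36} \left(-22\right) = \left(- \frac{1}{36}\right) 31 \left(-22\right) = \left(- \frac{31}{36}\right) \left(-22\right) = \frac{341}{18}$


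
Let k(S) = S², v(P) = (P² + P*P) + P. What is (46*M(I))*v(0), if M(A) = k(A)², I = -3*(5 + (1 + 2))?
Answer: 0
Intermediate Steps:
v(P) = P + 2*P² (v(P) = (P² + P²) + P = 2*P² + P = P + 2*P²)
I = -24 (I = -3*(5 + 3) = -3*8 = -24)
M(A) = A⁴ (M(A) = (A²)² = A⁴)
(46*M(I))*v(0) = (46*(-24)⁴)*(0*(1 + 2*0)) = (46*331776)*(0*(1 + 0)) = 15261696*(0*1) = 15261696*0 = 0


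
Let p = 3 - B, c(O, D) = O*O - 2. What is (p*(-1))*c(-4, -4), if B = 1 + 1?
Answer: -14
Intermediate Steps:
B = 2
c(O, D) = -2 + O**2 (c(O, D) = O**2 - 2 = -2 + O**2)
p = 1 (p = 3 - 1*2 = 3 - 2 = 1)
(p*(-1))*c(-4, -4) = (1*(-1))*(-2 + (-4)**2) = -(-2 + 16) = -1*14 = -14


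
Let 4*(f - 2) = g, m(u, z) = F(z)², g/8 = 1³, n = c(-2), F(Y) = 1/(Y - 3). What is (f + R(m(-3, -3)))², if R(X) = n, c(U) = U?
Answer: 4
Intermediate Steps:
F(Y) = 1/(-3 + Y)
n = -2
g = 8 (g = 8*1³ = 8*1 = 8)
m(u, z) = (-3 + z)⁻² (m(u, z) = (1/(-3 + z))² = (-3 + z)⁻²)
R(X) = -2
f = 4 (f = 2 + (¼)*8 = 2 + 2 = 4)
(f + R(m(-3, -3)))² = (4 - 2)² = 2² = 4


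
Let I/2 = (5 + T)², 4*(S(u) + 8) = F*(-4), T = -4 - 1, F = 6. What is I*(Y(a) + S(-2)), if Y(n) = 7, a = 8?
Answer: 0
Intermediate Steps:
T = -5
S(u) = -14 (S(u) = -8 + (6*(-4))/4 = -8 + (¼)*(-24) = -8 - 6 = -14)
I = 0 (I = 2*(5 - 5)² = 2*0² = 2*0 = 0)
I*(Y(a) + S(-2)) = 0*(7 - 14) = 0*(-7) = 0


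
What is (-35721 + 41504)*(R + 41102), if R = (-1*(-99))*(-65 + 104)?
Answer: 260021029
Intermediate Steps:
R = 3861 (R = 99*39 = 3861)
(-35721 + 41504)*(R + 41102) = (-35721 + 41504)*(3861 + 41102) = 5783*44963 = 260021029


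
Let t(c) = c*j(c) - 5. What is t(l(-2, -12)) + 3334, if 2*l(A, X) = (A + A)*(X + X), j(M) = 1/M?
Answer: 3330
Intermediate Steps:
l(A, X) = 2*A*X (l(A, X) = ((A + A)*(X + X))/2 = ((2*A)*(2*X))/2 = (4*A*X)/2 = 2*A*X)
t(c) = -4 (t(c) = c/c - 5 = 1 - 5 = -4)
t(l(-2, -12)) + 3334 = -4 + 3334 = 3330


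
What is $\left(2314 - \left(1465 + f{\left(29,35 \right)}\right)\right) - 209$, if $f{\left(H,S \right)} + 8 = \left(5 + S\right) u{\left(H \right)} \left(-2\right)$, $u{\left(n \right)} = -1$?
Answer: $568$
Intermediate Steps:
$f{\left(H,S \right)} = 2 + 2 S$ ($f{\left(H,S \right)} = -8 + \left(5 + S\right) \left(-1\right) \left(-2\right) = -8 + \left(-5 - S\right) \left(-2\right) = -8 + \left(10 + 2 S\right) = 2 + 2 S$)
$\left(2314 - \left(1465 + f{\left(29,35 \right)}\right)\right) - 209 = \left(2314 - \left(1467 + 70\right)\right) - 209 = \left(2314 - 1537\right) - 209 = 777 - 209 = 568$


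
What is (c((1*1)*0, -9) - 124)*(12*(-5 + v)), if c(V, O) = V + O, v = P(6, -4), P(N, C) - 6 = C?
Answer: 4788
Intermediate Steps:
P(N, C) = 6 + C
v = 2 (v = 6 - 4 = 2)
c(V, O) = O + V
(c((1*1)*0, -9) - 124)*(12*(-5 + v)) = ((-9 + (1*1)*0) - 124)*(12*(-5 + 2)) = ((-9 + 1*0) - 124)*(12*(-3)) = ((-9 + 0) - 124)*(-36) = (-9 - 124)*(-36) = -133*(-36) = 4788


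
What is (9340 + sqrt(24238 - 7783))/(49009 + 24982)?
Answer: 9340/73991 + sqrt(16455)/73991 ≈ 0.12797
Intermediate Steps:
(9340 + sqrt(24238 - 7783))/(49009 + 24982) = (9340 + sqrt(16455))/73991 = (9340 + sqrt(16455))*(1/73991) = 9340/73991 + sqrt(16455)/73991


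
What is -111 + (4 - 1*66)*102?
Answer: -6435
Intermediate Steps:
-111 + (4 - 1*66)*102 = -111 + (4 - 66)*102 = -111 - 62*102 = -111 - 6324 = -6435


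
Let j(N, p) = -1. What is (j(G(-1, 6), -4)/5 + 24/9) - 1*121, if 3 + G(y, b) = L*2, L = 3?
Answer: -1778/15 ≈ -118.53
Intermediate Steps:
G(y, b) = 3 (G(y, b) = -3 + 3*2 = -3 + 6 = 3)
(j(G(-1, 6), -4)/5 + 24/9) - 1*121 = (-1/5 + 24/9) - 1*121 = (-1*⅕ + 24*(⅑)) - 121 = (-⅕ + 8/3) - 121 = 37/15 - 121 = -1778/15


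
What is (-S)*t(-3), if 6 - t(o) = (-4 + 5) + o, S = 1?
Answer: -8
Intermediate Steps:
t(o) = 5 - o (t(o) = 6 - ((-4 + 5) + o) = 6 - (1 + o) = 6 + (-1 - o) = 5 - o)
(-S)*t(-3) = (-1*1)*(5 - 1*(-3)) = -(5 + 3) = -1*8 = -8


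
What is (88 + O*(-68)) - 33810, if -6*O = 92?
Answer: -98038/3 ≈ -32679.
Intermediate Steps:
O = -46/3 (O = -1/6*92 = -46/3 ≈ -15.333)
(88 + O*(-68)) - 33810 = (88 - 46/3*(-68)) - 33810 = (88 + 3128/3) - 33810 = 3392/3 - 33810 = -98038/3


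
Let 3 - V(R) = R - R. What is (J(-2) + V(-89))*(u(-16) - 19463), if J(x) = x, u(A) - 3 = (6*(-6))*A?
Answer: -18884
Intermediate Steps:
u(A) = 3 - 36*A (u(A) = 3 + (6*(-6))*A = 3 - 36*A)
V(R) = 3 (V(R) = 3 - (R - R) = 3 - 1*0 = 3 + 0 = 3)
(J(-2) + V(-89))*(u(-16) - 19463) = (-2 + 3)*((3 - 36*(-16)) - 19463) = 1*((3 + 576) - 19463) = 1*(579 - 19463) = 1*(-18884) = -18884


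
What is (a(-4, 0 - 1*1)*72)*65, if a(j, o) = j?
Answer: -18720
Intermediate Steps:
(a(-4, 0 - 1*1)*72)*65 = -4*72*65 = -288*65 = -18720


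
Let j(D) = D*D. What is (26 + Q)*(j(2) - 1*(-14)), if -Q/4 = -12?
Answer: 1332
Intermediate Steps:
Q = 48 (Q = -4*(-12) = 48)
j(D) = D**2
(26 + Q)*(j(2) - 1*(-14)) = (26 + 48)*(2**2 - 1*(-14)) = 74*(4 + 14) = 74*18 = 1332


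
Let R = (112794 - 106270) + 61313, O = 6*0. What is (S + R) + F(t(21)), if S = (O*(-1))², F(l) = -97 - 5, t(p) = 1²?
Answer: 67735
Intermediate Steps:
t(p) = 1
O = 0
R = 67837 (R = 6524 + 61313 = 67837)
F(l) = -102
S = 0 (S = (0*(-1))² = 0² = 0)
(S + R) + F(t(21)) = (0 + 67837) - 102 = 67837 - 102 = 67735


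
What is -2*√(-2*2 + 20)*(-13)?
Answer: 104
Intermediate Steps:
-2*√(-2*2 + 20)*(-13) = -2*√(-4 + 20)*(-13) = -2*√16*(-13) = -2*4*(-13) = -8*(-13) = 104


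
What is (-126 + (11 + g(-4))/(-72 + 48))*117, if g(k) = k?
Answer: -118209/8 ≈ -14776.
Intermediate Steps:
(-126 + (11 + g(-4))/(-72 + 48))*117 = (-126 + (11 - 4)/(-72 + 48))*117 = (-126 + 7/(-24))*117 = (-126 + 7*(-1/24))*117 = (-126 - 7/24)*117 = -3031/24*117 = -118209/8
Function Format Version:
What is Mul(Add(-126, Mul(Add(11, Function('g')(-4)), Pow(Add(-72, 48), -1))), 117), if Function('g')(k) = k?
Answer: Rational(-118209, 8) ≈ -14776.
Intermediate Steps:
Mul(Add(-126, Mul(Add(11, Function('g')(-4)), Pow(Add(-72, 48), -1))), 117) = Mul(Add(-126, Mul(Add(11, -4), Pow(Add(-72, 48), -1))), 117) = Mul(Add(-126, Mul(7, Pow(-24, -1))), 117) = Mul(Add(-126, Mul(7, Rational(-1, 24))), 117) = Mul(Add(-126, Rational(-7, 24)), 117) = Mul(Rational(-3031, 24), 117) = Rational(-118209, 8)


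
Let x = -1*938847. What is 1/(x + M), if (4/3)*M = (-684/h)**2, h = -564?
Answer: -8836/8295642345 ≈ -1.0651e-6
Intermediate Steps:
x = -938847
M = 9747/8836 (M = 3*(-684/(-564))**2/4 = 3*(-684*(-1/564))**2/4 = 3*(57/47)**2/4 = (3/4)*(3249/2209) = 9747/8836 ≈ 1.1031)
1/(x + M) = 1/(-938847 + 9747/8836) = 1/(-8295642345/8836) = -8836/8295642345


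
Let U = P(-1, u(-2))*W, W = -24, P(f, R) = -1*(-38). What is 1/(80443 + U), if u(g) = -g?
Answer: 1/79531 ≈ 1.2574e-5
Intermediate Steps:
P(f, R) = 38
U = -912 (U = 38*(-24) = -912)
1/(80443 + U) = 1/(80443 - 912) = 1/79531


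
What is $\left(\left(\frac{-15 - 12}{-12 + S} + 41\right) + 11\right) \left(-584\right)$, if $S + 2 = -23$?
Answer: $- \frac{1139384}{37} \approx -30794.0$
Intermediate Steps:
$S = -25$ ($S = -2 - 23 = -25$)
$\left(\left(\frac{-15 - 12}{-12 + S} + 41\right) + 11\right) \left(-584\right) = \left(\left(\frac{-15 - 12}{-12 - 25} + 41\right) + 11\right) \left(-584\right) = \left(\left(- \frac{27}{-37} + 41\right) + 11\right) \left(-584\right) = \left(\left(\left(-27\right) \left(- \frac{1}{37}\right) + 41\right) + 11\right) \left(-584\right) = \left(\left(\frac{27}{37} + 41\right) + 11\right) \left(-584\right) = \left(\frac{1544}{37} + 11\right) \left(-584\right) = \frac{1951}{37} \left(-584\right) = - \frac{1139384}{37}$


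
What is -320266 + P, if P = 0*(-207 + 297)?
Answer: -320266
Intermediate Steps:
P = 0 (P = 0*90 = 0)
-320266 + P = -320266 + 0 = -320266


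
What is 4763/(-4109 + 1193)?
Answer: -4763/2916 ≈ -1.6334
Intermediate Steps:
4763/(-4109 + 1193) = 4763/(-2916) = 4763*(-1/2916) = -4763/2916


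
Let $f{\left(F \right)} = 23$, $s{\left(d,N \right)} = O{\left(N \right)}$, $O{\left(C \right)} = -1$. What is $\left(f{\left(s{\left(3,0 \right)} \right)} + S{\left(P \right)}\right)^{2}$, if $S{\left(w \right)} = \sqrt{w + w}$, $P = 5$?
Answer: $\left(23 + \sqrt{10}\right)^{2} \approx 684.46$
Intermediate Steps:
$s{\left(d,N \right)} = -1$
$S{\left(w \right)} = \sqrt{2} \sqrt{w}$ ($S{\left(w \right)} = \sqrt{2 w} = \sqrt{2} \sqrt{w}$)
$\left(f{\left(s{\left(3,0 \right)} \right)} + S{\left(P \right)}\right)^{2} = \left(23 + \sqrt{2} \sqrt{5}\right)^{2} = \left(23 + \sqrt{10}\right)^{2}$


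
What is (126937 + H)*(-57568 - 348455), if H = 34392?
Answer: -65503284567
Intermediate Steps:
(126937 + H)*(-57568 - 348455) = (126937 + 34392)*(-57568 - 348455) = 161329*(-406023) = -65503284567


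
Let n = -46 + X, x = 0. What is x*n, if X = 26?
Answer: 0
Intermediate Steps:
n = -20 (n = -46 + 26 = -20)
x*n = 0*(-20) = 0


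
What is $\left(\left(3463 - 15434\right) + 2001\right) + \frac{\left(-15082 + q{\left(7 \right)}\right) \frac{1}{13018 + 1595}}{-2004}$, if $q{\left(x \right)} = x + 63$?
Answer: $- \frac{8110165873}{813457} \approx -9970.0$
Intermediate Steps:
$q{\left(x \right)} = 63 + x$
$\left(\left(3463 - 15434\right) + 2001\right) + \frac{\left(-15082 + q{\left(7 \right)}\right) \frac{1}{13018 + 1595}}{-2004} = \left(\left(3463 - 15434\right) + 2001\right) + \frac{\left(-15082 + \left(63 + 7\right)\right) \frac{1}{13018 + 1595}}{-2004} = \left(\left(3463 - 15434\right) + 2001\right) + \frac{-15082 + 70}{14613} \left(- \frac{1}{2004}\right) = \left(-11971 + 2001\right) + \left(-15012\right) \frac{1}{14613} \left(- \frac{1}{2004}\right) = -9970 - - \frac{417}{813457} = -9970 + \frac{417}{813457} = - \frac{8110165873}{813457}$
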